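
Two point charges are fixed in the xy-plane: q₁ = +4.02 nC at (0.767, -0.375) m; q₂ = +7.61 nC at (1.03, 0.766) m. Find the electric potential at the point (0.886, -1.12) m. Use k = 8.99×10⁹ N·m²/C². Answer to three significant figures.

84.1 V

Electric potential is a scalar, so the contributions from each charge add algebraically: V = Σ kqᵢ/rᵢ.
Distances from the field point to each charge: r₁ = 0.754 m, r₂ = 1.89 m.
V = k[(4.02×10⁻⁹)/(0.754) + (7.61×10⁻⁹)/(1.89)] = 84.1 V.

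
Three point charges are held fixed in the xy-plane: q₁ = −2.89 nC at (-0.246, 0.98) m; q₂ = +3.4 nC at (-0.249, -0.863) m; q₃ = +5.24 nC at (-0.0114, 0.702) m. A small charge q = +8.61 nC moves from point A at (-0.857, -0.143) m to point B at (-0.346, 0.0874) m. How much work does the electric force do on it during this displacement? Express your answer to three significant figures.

The work done by the electric force is W_field = −ΔU = −q(V_B − V_A) = q(V_A − V_B).
At A: distances to the source charges are 1.28 m, 0.942 m, 1.20 m; V_A = Σ kqᵢ/rᵢ = 51.5 V.
At B: distances to the source charges are 0.898 m, 0.955 m, 0.700 m; V_B = Σ kqᵢ/rᵢ = 70.4 V.
ΔV = V_B − V_A = 18.9 V.
W_field = −qΔV = −(8.61×10⁻⁹ C)(18.9 V) = -1.62×10⁻⁷ J.

-1.62×10⁻⁷ J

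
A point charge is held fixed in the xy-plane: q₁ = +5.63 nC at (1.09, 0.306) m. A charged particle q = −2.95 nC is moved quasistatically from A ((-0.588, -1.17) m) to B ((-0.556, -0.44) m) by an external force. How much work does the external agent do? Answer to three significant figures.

For quasistatic motion the external work equals the change in potential energy: W_ext = qΔV = q(V_B − V_A).
At A: distance to the source charge is 2.23 m; V_A = kq₁/r = 22.6 V.
At B: distance to the source charge is 1.81 m; V_B = kq₁/r = 28.0 V.
ΔV = V_B − V_A = 5.36 V.
W_ext = qΔV = (-2.95×10⁻⁹ C)(5.36 V) = -1.58×10⁻⁸ J.

-1.58×10⁻⁸ J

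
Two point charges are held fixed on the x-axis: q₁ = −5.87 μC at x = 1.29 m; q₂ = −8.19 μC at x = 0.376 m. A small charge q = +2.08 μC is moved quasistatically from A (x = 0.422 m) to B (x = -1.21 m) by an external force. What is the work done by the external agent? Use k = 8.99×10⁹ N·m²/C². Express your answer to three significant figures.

3.32 J

For quasistatic motion the external work equals the change in potential energy: W_ext = qΔV = q(V_B − V_A).
At A: distances to the source charges are 0.868 m, 0.0460 m; V_A = Σ kqᵢ/rᵢ = -1.66×10⁶ V.
At B: distances to the source charges are 2.50 m, 1.59 m; V_B = Σ kqᵢ/rᵢ = -6.75×10⁴ V.
ΔV = V_B − V_A = 1.59×10⁶ V.
W_ext = qΔV = (2.08×10⁻⁶ C)(1.59×10⁶ V) = 3.32 J.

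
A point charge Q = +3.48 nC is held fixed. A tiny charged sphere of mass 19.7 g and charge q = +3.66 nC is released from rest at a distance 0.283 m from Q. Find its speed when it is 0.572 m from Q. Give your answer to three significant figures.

4.56×10⁻³ m/s

Only the electrostatic force acts, so mechanical energy is conserved: ½mv² = U₁ − U₂ = kQq(1/r₁ − 1/r₂).
U₁ − U₂ = (8.99×10⁹ N·m²/C²)(3.48×10⁻⁹ C)(3.66×10⁻⁹ C)(1/0.283 − 1/0.572) = 2.04×10⁻⁷ J.
v = √(2·2.04×10⁻⁷/0.0197) = 4.56×10⁻³ m/s.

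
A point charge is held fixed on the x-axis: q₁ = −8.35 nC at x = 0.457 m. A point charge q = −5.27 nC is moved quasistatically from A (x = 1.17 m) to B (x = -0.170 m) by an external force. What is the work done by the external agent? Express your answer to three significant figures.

For quasistatic motion the external work equals the change in potential energy: W_ext = qΔV = q(V_B − V_A).
At A: distance to the source charge is 0.713 m; V_A = kq₁/r = -105 V.
At B: distance to the source charge is 0.627 m; V_B = kq₁/r = -120 V.
ΔV = V_B − V_A = -14.4 V.
W_ext = qΔV = (-5.27×10⁻⁹ C)(-14.4 V) = 7.61×10⁻⁸ J.

7.61×10⁻⁸ J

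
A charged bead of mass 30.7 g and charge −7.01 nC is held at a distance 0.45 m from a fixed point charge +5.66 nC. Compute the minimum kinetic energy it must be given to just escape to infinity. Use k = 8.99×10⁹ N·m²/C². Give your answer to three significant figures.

To just escape, total mechanical energy must reach zero at infinity: ½mv²_min + U = 0, so ½mv²_min = −U = |kQq|/r.
|U| = |kQq|/r = (8.99×10⁹ N·m²/C²)(5.66×10⁻⁹)(7.01×10⁻⁹)/(0.450) = 7.93×10⁻⁷ J.

7.93×10⁻⁷ J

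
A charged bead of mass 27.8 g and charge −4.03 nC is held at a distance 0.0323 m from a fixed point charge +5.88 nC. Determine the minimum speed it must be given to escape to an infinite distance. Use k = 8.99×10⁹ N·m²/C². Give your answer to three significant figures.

0.0218 m/s

To just escape, total mechanical energy must reach zero at infinity: ½mv²_min + U = 0, so ½mv²_min = −U = |kQq|/r.
|U| = |kQq|/r = (8.99×10⁹ N·m²/C²)(5.88×10⁻⁹)(4.03×10⁻⁹)/(0.0323) = 6.60×10⁻⁶ J.
v_min = √(2|U|/m) = √(2·6.60×10⁻⁶/0.0278) = 0.0218 m/s.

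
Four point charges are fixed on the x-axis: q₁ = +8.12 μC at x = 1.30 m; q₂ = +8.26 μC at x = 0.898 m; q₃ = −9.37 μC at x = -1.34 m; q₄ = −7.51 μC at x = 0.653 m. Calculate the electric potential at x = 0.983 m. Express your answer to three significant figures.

The total potential is the scalar sum of each charge's contribution, V = Σ kqᵢ/rᵢ.
Distances from the field point to each charge: r₁ = 0.317 m, r₂ = 0.0850 m, r₃ = 2.32 m, r₄ = 0.330 m.
V = k[(8.12×10⁻⁶)/(0.317) + (8.26×10⁻⁶)/(0.0850) + (-9.37×10⁻⁶)/(2.32) + (-7.51×10⁻⁶)/(0.330)] = 8.63×10⁵ V.

8.63×10⁵ V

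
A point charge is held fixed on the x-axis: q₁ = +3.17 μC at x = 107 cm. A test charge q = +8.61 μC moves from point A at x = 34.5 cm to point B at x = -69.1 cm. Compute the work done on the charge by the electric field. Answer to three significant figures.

0.199 J

The work done by the electric force is W_field = −ΔU = −q(V_B − V_A) = q(V_A − V_B).
At A: distance to the source charge is 0.725 m; V_A = kq₁/r = 3.93×10⁴ V.
At B: distance to the source charge is 1.76 m; V_B = kq₁/r = 1.62×10⁴ V.
ΔV = V_B − V_A = -2.31×10⁴ V.
W_field = −qΔV = −(8.61×10⁻⁶ C)(-2.31×10⁴ V) = 0.199 J.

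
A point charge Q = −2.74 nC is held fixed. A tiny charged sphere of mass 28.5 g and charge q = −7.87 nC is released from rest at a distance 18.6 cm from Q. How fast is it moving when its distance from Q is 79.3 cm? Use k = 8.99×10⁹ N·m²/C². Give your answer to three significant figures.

Only the electrostatic force acts, so mechanical energy is conserved: ½mv² = U₁ − U₂ = kQq(1/r₁ − 1/r₂).
U₁ − U₂ = (8.99×10⁹ N·m²/C²)(-2.74×10⁻⁹ C)(-7.87×10⁻⁹ C)(1/0.186 − 1/0.793) = 7.98×10⁻⁷ J.
v = √(2·7.98×10⁻⁷/0.0285) = 7.48×10⁻³ m/s.

7.48×10⁻³ m/s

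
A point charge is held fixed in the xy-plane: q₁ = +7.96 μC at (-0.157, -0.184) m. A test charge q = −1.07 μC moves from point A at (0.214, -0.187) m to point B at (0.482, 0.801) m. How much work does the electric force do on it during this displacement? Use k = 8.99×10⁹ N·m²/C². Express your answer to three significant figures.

The work done by the electric force is W_field = −ΔU = −q(V_B − V_A) = q(V_A − V_B).
At A: distance to the source charge is 0.371 m; V_A = kq₁/r = 1.93×10⁵ V.
At B: distance to the source charge is 1.17 m; V_B = kq₁/r = 6.09×10⁴ V.
ΔV = V_B − V_A = -1.32×10⁵ V.
W_field = −qΔV = −(-1.07×10⁻⁶ C)(-1.32×10⁵ V) = -0.141 J.

-0.141 J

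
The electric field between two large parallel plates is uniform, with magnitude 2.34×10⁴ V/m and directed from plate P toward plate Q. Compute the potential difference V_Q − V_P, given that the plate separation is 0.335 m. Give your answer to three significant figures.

-7840 V

In a uniform field, potential decreases in the direction of E: ΔV = −E·d for a displacement d parallel to E.
Going from P to Q is a displacement of 0.335 m along the field, so V_Q − V_P = −Ed = -7840 V.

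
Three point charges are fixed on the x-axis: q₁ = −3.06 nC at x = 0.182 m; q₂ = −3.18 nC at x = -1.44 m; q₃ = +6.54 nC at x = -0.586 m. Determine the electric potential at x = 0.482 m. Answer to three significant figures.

-51.5 V

Electric potential is a scalar, so the contributions from each charge add algebraically: V = Σ kqᵢ/rᵢ.
Distances from the field point to each charge: r₁ = 0.300 m, r₂ = 1.92 m, r₃ = 1.07 m.
V = k[(-3.06×10⁻⁹)/(0.300) + (-3.18×10⁻⁹)/(1.92) + (6.54×10⁻⁹)/(1.07)] = -51.5 V.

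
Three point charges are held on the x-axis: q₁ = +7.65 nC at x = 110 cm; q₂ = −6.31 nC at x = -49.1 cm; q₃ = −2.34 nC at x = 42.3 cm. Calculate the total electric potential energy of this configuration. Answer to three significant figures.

The assembly work is the sum of pairwise potential energies, U = Σ_{i<j} kqᵢqⱼ/rᵢⱼ.
Pair separations: r₁₂ = 1.59 m, r₁₃ = 0.677 m, r₂₃ = 0.914 m.
U = (-2.73×10⁻⁷) + (-2.38×10⁻⁷) + (1.45×10⁻⁷) = -3.65×10⁻⁷ J.

-3.65×10⁻⁷ J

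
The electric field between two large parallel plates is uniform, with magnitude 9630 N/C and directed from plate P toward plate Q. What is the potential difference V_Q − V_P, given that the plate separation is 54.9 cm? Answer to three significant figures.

-5290 V

In a uniform field, potential decreases in the direction of E: ΔV = −E·d for a displacement d parallel to E.
Going from P to Q is a displacement of 54.9 cm along the field, so V_Q − V_P = −Ed = -5290 V.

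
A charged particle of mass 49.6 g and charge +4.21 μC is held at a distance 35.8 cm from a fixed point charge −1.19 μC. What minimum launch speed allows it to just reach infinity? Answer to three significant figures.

2.25 m/s

To just escape, total mechanical energy must reach zero at infinity: ½mv²_min + U = 0, so ½mv²_min = −U = |kQq|/r.
|U| = |kQq|/r = (8.99×10⁹ N·m²/C²)(1.19×10⁻⁶)(4.21×10⁻⁶)/(0.358) = 0.126 J.
v_min = √(2|U|/m) = √(2·0.126/0.0496) = 2.25 m/s.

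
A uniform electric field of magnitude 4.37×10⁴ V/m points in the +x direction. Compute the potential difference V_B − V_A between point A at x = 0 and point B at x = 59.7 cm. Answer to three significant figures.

In a uniform field, potential decreases in the direction of E: V_B − V_A = −E·Δx.
V_B − V_A = −(4.37×10⁴ V/m)(0.597 m) = -2.61×10⁴ V.

-2.61×10⁴ V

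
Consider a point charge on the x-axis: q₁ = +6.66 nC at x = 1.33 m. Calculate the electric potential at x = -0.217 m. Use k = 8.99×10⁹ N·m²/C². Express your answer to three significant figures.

38.7 V

Electric potential is a scalar, so the contributions from each charge add algebraically: V = Σ kqᵢ/rᵢ.
V = k[(6.66×10⁻⁹)/(1.55)] = 38.7 V.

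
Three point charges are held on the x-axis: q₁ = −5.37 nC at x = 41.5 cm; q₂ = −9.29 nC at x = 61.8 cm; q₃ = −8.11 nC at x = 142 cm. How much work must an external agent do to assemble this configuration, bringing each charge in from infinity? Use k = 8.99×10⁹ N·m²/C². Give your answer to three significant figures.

3.44×10⁻⁶ J

The assembly work is the sum of pairwise potential energies, U = Σ_{i<j} kqᵢqⱼ/rᵢⱼ.
Pair separations: r₁₂ = 0.203 m, r₁₃ = 1.00 m, r₂₃ = 0.802 m.
U = (2.21×10⁻⁶) + (3.90×10⁻⁷) + (8.45×10⁻⁷) = 3.44×10⁻⁶ J.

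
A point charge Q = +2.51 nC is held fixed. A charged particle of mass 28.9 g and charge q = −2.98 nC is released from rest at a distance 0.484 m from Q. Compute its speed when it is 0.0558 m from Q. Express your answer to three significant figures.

Only the electrostatic force acts, so mechanical energy is conserved: ½mv² = U₁ − U₂ = kQq(1/r₁ − 1/r₂).
U₁ − U₂ = (8.99×10⁹ N·m²/C²)(2.51×10⁻⁹ C)(-2.98×10⁻⁹ C)(1/0.484 − 1/0.0558) = 1.07×10⁻⁶ J.
v = √(2·1.07×10⁻⁶/0.0289) = 8.59×10⁻³ m/s.

8.59×10⁻³ m/s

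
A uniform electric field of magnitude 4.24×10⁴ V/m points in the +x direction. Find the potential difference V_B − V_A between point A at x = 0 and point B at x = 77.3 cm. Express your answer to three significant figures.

-3.28×10⁴ V

In a uniform field, potential decreases in the direction of E: V_B − V_A = −E·Δx.
V_B − V_A = −(4.24×10⁴ V/m)(0.773 m) = -3.28×10⁴ V.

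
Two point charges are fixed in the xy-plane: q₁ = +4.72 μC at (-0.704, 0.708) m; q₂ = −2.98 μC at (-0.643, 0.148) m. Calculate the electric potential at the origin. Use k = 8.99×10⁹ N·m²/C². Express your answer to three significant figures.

1900 V

The total potential is the scalar sum of each charge's contribution, V = Σ kqᵢ/rᵢ.
Distances from the field point to each charge: r₁ = 0.998 m, r₂ = 0.660 m.
V = k[(4.72×10⁻⁶)/(0.998) + (-2.98×10⁻⁶)/(0.660)] = 1900 V.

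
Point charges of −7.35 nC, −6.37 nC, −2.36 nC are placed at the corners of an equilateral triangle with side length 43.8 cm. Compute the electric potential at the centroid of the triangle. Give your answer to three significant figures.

-572 V

Electric potential is a scalar, so the contributions from each charge add algebraically: V = Σ kqᵢ/rᵢ.
The distance from each vertex to the centroid is a/√3 = 0.253 m.
V = k[(-7.35×10⁻⁹)/(0.253) + (-6.37×10⁻⁹)/(0.253) + (-2.36×10⁻⁹)/(0.253)] = -572 V.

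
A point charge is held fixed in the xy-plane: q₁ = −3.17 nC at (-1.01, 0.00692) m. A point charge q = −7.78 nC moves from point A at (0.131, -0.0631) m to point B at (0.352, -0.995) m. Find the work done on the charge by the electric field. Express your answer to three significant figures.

The work done by the electric force is W_field = −ΔU = −q(V_B − V_A) = q(V_A − V_B).
At A: distance to the source charge is 1.14 m; V_A = kq₁/r = -24.9 V.
At B: distance to the source charge is 1.69 m; V_B = kq₁/r = -16.9 V.
ΔV = V_B − V_A = 8.08 V.
W_field = −qΔV = −(-7.78×10⁻⁹ C)(8.08 V) = 6.28×10⁻⁸ J.

6.28×10⁻⁸ J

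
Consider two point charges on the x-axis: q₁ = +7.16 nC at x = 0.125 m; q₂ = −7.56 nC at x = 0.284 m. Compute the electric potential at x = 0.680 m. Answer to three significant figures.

The total potential is the scalar sum of each charge's contribution, V = Σ kqᵢ/rᵢ.
Distances from the field point to each charge: r₁ = 0.555 m, r₂ = 0.396 m.
V = k[(7.16×10⁻⁹)/(0.555) + (-7.56×10⁻⁹)/(0.396)] = -55.6 V.

-55.6 V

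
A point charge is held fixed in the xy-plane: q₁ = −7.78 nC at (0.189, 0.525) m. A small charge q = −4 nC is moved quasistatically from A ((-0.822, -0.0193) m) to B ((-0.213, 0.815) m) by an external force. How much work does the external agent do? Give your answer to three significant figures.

3.21×10⁻⁷ J

For quasistatic motion the external work equals the change in potential energy: W_ext = qΔV = q(V_B − V_A).
At A: distance to the source charge is 1.15 m; V_A = kq₁/r = -60.9 V.
At B: distance to the source charge is 0.496 m; V_B = kq₁/r = -141 V.
ΔV = V_B − V_A = -80.2 V.
W_ext = qΔV = (-4.00×10⁻⁹ C)(-80.2 V) = 3.21×10⁻⁷ J.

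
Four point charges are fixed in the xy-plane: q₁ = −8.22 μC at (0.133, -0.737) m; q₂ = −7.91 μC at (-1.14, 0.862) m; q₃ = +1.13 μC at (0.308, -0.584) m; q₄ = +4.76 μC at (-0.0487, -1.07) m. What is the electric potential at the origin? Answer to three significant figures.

Electric potential is a scalar, so the contributions from each charge add algebraically: V = Σ kqᵢ/rᵢ.
Distances from the field point to each charge: r₁ = 0.749 m, r₂ = 1.43 m, r₃ = 0.660 m, r₄ = 1.07 m.
V = k[(-8.22×10⁻⁶)/(0.749) + (-7.91×10⁻⁶)/(1.43) + (1.13×10⁻⁶)/(0.660) + (4.76×10⁻⁶)/(1.07)] = -9.31×10⁴ V.

-9.31×10⁴ V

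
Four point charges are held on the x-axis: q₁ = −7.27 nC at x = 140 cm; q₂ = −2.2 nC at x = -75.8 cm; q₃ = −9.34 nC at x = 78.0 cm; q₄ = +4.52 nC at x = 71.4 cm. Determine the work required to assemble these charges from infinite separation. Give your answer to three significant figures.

The work to assemble the configuration equals its total potential energy, U = Σ kqᵢqⱼ/rᵢⱼ over all pairs.
Pair separations: r₁₂ = 2.16 m, r₁₃ = 0.620 m, r₁₄ = 0.686 m, r₂₃ = 1.54 m, r₂₄ = 1.47 m, r₃₄ = 0.0660 m.
Summing all 6 pair terms gives U = -5.07×10⁻⁶ J.

-5.07×10⁻⁶ J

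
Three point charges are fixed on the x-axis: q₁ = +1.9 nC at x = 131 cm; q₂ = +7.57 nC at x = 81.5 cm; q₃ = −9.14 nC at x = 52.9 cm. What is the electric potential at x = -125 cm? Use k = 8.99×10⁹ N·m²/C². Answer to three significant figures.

-6.56 V

Electric potential is a scalar, so the contributions from each charge add algebraically: V = Σ kqᵢ/rᵢ.
Distances from the field point to each charge: r₁ = 2.56 m, r₂ = 2.06 m, r₃ = 1.78 m.
V = k[(1.90×10⁻⁹)/(2.56) + (7.57×10⁻⁹)/(2.06) + (-9.14×10⁻⁹)/(1.78)] = -6.56 V.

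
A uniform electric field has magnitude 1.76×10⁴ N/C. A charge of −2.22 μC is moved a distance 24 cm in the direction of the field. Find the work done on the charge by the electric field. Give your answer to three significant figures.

The potential change for a displacement 24 cm in the direction of the field is ΔV = −Ed = -4220 V.
W_field = −qΔV = -9.38×10⁻³ J.

-9.38×10⁻³ J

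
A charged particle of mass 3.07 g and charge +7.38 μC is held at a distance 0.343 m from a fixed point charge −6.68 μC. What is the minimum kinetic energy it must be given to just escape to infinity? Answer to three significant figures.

1.29 J

To just escape, total mechanical energy must reach zero at infinity: ½mv²_min + U = 0, so ½mv²_min = −U = |kQq|/r.
|U| = |kQq|/r = (8.99×10⁹ N·m²/C²)(6.68×10⁻⁶)(7.38×10⁻⁶)/(0.343) = 1.29 J.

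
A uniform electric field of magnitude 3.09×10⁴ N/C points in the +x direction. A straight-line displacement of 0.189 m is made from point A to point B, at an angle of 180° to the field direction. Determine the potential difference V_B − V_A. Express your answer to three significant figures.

5840 V

Only the component of displacement along E changes the potential: ΔV = −E·d·cosθ.
ΔV = −(3.09×10⁴ V/m)(0.189 m)cos180° = 5840 V.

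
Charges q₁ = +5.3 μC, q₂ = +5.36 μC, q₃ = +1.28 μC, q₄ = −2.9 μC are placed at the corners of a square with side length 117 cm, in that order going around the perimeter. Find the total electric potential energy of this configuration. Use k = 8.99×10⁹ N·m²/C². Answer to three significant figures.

The assembly work is the sum of pairwise potential energies, U = Σ_{i<j} kqᵢqⱼ/rᵢⱼ.
The four side pairs have separation 1.17 m and the two diagonal pairs 1.65 m.
Summing all 6 pair terms gives U = 0.0768 J.

0.0768 J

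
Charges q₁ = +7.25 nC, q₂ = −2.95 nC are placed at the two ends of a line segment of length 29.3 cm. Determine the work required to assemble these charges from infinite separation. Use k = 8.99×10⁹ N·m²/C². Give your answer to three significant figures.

-6.56×10⁻⁷ J

The work to assemble the configuration equals its total potential energy, U = Σ kqᵢqⱼ/rᵢⱼ over all pairs.
The separation is r = 0.293 m.
U = (-6.56×10⁻⁷) = -6.56×10⁻⁷ J.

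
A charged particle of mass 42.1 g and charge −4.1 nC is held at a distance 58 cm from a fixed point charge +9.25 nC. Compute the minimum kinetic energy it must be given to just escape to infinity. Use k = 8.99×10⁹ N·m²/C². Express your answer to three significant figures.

To just escape, total mechanical energy must reach zero at infinity: ½mv²_min + U = 0, so ½mv²_min = −U = |kQq|/r.
|U| = |kQq|/r = (8.99×10⁹ N·m²/C²)(9.25×10⁻⁹)(4.10×10⁻⁹)/(0.580) = 5.88×10⁻⁷ J.

5.88×10⁻⁷ J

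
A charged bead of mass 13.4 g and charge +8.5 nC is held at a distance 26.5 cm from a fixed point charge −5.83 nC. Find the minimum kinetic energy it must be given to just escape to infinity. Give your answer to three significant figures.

To just escape, total mechanical energy must reach zero at infinity: ½mv²_min + U = 0, so ½mv²_min = −U = |kQq|/r.
|U| = |kQq|/r = (8.99×10⁹ N·m²/C²)(5.83×10⁻⁹)(8.50×10⁻⁹)/(0.265) = 1.68×10⁻⁶ J.

1.68×10⁻⁶ J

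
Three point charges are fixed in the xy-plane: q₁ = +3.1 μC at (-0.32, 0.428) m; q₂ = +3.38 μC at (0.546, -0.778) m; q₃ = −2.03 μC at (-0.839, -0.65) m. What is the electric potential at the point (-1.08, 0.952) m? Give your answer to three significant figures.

The total potential is the scalar sum of each charge's contribution, V = Σ kqᵢ/rᵢ.
Distances from the field point to each charge: r₁ = 0.923 m, r₂ = 2.37 m, r₃ = 1.62 m.
V = k[(3.10×10⁻⁶)/(0.923) + (3.38×10⁻⁶)/(2.37) + (-2.03×10⁻⁶)/(1.62)] = 3.17×10⁴ V.

3.17×10⁴ V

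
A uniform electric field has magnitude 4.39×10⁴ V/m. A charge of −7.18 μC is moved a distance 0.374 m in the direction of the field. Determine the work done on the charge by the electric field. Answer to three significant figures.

The potential change for a displacement 0.374 m in the direction of the field is ΔV = −Ed = -1.64×10⁴ V.
W_field = −qΔV = -0.118 J.

-0.118 J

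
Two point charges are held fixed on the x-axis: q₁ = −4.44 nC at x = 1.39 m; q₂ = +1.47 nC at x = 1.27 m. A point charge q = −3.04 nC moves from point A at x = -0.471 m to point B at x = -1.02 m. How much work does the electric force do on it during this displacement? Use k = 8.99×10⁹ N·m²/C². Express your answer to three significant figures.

The work done by the electric force is W_field = −ΔU = −q(V_B − V_A) = q(V_A − V_B).
At A: distances to the source charges are 1.86 m, 1.74 m; V_A = Σ kqᵢ/rᵢ = -13.9 V.
At B: distances to the source charges are 2.41 m, 2.29 m; V_B = Σ kqᵢ/rᵢ = -10.8 V.
ΔV = V_B − V_A = 3.07 V.
W_field = −qΔV = −(-3.04×10⁻⁹ C)(3.07 V) = 9.32×10⁻⁹ J.

9.32×10⁻⁹ J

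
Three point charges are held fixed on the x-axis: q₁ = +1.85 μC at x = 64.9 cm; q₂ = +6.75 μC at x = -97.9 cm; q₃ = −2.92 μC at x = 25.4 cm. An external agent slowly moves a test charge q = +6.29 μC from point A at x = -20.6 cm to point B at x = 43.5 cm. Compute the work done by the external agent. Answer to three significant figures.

For quasistatic motion the external work equals the change in potential energy: W_ext = qΔV = q(V_B − V_A).
At A: distances to the source charges are 0.855 m, 0.773 m, 0.460 m; V_A = Σ kqᵢ/rᵢ = 4.09×10⁴ V.
At B: distances to the source charges are 0.214 m, 1.41 m, 0.181 m; V_B = Σ kqᵢ/rᵢ = -2.44×10⁴ V.
ΔV = V_B − V_A = -6.53×10⁴ V.
W_ext = qΔV = (6.29×10⁻⁶ C)(-6.53×10⁴ V) = -0.411 J.

-0.411 J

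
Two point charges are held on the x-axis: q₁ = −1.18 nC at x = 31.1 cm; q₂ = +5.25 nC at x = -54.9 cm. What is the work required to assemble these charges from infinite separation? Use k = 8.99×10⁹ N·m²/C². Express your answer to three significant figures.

-6.48×10⁻⁸ J

The work to assemble the configuration equals its total potential energy, U = Σ kqᵢqⱼ/rᵢⱼ over all pairs.
Pair separations: r₁₂ = 0.860 m.
U = (-6.48×10⁻⁸) = -6.48×10⁻⁸ J.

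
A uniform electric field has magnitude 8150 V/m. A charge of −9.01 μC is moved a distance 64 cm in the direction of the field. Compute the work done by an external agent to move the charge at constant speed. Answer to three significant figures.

The potential change for a displacement 64 cm in the direction of the field is ΔV = −Ed = -5220 V.
W_ext = qΔV = 0.0470 J.

0.0470 J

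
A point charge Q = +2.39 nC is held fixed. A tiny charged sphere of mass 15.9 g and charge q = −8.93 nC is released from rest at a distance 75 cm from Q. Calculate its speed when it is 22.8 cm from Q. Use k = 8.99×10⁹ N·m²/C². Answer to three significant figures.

8.58×10⁻³ m/s

Only the electrostatic force acts, so mechanical energy is conserved: ½mv² = U₁ − U₂ = kQq(1/r₁ − 1/r₂).
U₁ − U₂ = (8.99×10⁹ N·m²/C²)(2.39×10⁻⁹ C)(-8.93×10⁻⁹ C)(1/0.750 − 1/0.228) = 5.86×10⁻⁷ J.
v = √(2·5.86×10⁻⁷/0.0159) = 8.58×10⁻³ m/s.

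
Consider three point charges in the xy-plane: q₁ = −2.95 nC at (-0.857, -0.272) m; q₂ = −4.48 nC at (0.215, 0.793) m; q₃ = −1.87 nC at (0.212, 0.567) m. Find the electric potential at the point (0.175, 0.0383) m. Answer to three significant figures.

-110 V

Electric potential is a scalar, so the contributions from each charge add algebraically: V = Σ kqᵢ/rᵢ.
Distances from the field point to each charge: r₁ = 1.08 m, r₂ = 0.756 m, r₃ = 0.530 m.
V = k[(-2.95×10⁻⁹)/(1.08) + (-4.48×10⁻⁹)/(0.756) + (-1.87×10⁻⁹)/(0.530)] = -110 V.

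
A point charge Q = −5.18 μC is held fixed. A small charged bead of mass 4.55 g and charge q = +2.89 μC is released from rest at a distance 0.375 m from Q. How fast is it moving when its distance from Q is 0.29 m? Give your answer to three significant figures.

Only the electrostatic force acts, so mechanical energy is conserved: ½mv² = U₁ − U₂ = kQq(1/r₁ − 1/r₂).
U₁ − U₂ = (8.99×10⁹ N·m²/C²)(-5.18×10⁻⁶ C)(2.89×10⁻⁶ C)(1/0.375 − 1/0.290) = 0.105 J.
v = √(2·0.105/4.55×10⁻³) = 6.80 m/s.

6.80 m/s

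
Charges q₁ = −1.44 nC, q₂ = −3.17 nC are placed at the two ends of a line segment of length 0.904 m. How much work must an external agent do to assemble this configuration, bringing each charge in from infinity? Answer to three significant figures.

The assembly work is the sum of pairwise potential energies, U = Σ_{i<j} kqᵢqⱼ/rᵢⱼ.
The separation is r = 0.904 m.
U = (4.54×10⁻⁸) = 4.54×10⁻⁸ J.

4.54×10⁻⁸ J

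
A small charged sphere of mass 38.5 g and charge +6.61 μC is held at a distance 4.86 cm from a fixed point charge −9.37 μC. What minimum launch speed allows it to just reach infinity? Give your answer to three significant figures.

To just escape, total mechanical energy must reach zero at infinity: ½mv²_min + U = 0, so ½mv²_min = −U = |kQq|/r.
|U| = |kQq|/r = (8.99×10⁹ N·m²/C²)(9.37×10⁻⁶)(6.61×10⁻⁶)/(0.0486) = 11.5 J.
v_min = √(2|U|/m) = √(2·11.5/0.0385) = 24.4 m/s.

24.4 m/s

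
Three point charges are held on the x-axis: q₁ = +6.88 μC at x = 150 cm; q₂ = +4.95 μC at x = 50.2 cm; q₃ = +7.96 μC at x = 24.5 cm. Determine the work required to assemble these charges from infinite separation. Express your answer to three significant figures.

The work to assemble the configuration equals its total potential energy, U = Σ kqᵢqⱼ/rᵢⱼ over all pairs.
Pair separations: r₁₂ = 0.998 m, r₁₃ = 1.25 m, r₂₃ = 0.257 m.
U = (0.307) + (0.392) + (1.38) = 2.08 J.

2.08 J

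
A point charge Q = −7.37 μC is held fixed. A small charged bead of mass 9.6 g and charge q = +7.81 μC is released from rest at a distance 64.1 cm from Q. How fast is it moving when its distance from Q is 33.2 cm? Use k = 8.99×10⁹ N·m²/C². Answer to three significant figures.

Only the electrostatic force acts, so mechanical energy is conserved: ½mv² = U₁ − U₂ = kQq(1/r₁ − 1/r₂).
U₁ − U₂ = (8.99×10⁹ N·m²/C²)(-7.37×10⁻⁶ C)(7.81×10⁻⁶ C)(1/0.641 − 1/0.332) = 0.751 J.
v = √(2·0.751/9.60×10⁻³) = 12.5 m/s.

12.5 m/s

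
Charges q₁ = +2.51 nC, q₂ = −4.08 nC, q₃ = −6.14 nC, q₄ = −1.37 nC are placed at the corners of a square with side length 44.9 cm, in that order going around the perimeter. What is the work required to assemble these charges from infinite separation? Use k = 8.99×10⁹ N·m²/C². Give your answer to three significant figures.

The work to assemble the configuration equals its total potential energy, U = Σ kqᵢqⱼ/rᵢⱼ over all pairs.
The four side pairs have separation 0.449 m and the two diagonal pairs 0.635 m.
Summing all 6 pair terms gives U = 2.57×10⁻⁷ J.

2.57×10⁻⁷ J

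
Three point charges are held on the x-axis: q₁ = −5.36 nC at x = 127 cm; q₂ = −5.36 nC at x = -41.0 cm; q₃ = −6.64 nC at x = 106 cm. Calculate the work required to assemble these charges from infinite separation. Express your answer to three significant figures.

1.90×10⁻⁶ J

The assembly work is the sum of pairwise potential energies, U = Σ_{i<j} kqᵢqⱼ/rᵢⱼ.
Pair separations: r₁₂ = 1.68 m, r₁₃ = 0.210 m, r₂₃ = 1.47 m.
U = (1.54×10⁻⁷) + (1.52×10⁻⁶) + (2.18×10⁻⁷) = 1.90×10⁻⁶ J.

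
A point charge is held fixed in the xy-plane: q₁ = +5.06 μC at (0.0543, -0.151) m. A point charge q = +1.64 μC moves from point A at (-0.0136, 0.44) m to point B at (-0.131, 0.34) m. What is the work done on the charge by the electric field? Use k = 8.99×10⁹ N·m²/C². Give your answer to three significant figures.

The work done by the electric force is W_field = −ΔU = −q(V_B − V_A) = q(V_A − V_B).
At A: distance to the source charge is 0.595 m; V_A = kq₁/r = 7.65×10⁴ V.
At B: distance to the source charge is 0.525 m; V_B = kq₁/r = 8.67×10⁴ V.
ΔV = V_B − V_A = 1.02×10⁴ V.
W_field = −qΔV = −(1.64×10⁻⁶ C)(1.02×10⁴ V) = -0.0167 J.

-0.0167 J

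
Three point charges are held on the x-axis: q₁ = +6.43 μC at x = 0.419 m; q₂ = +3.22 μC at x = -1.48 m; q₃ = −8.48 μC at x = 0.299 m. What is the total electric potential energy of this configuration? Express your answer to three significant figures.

-4.12 J

The work to assemble the configuration equals its total potential energy, U = Σ kqᵢqⱼ/rᵢⱼ over all pairs.
Pair separations: r₁₂ = 1.90 m, r₁₃ = 0.120 m, r₂₃ = 1.78 m.
U = (0.0980) + (-4.08) + (-0.138) = -4.12 J.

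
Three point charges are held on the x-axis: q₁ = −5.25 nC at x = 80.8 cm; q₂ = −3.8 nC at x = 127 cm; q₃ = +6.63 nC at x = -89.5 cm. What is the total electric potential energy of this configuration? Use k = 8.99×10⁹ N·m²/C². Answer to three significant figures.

The assembly work is the sum of pairwise potential energies, U = Σ_{i<j} kqᵢqⱼ/rᵢⱼ.
Pair separations: r₁₂ = 0.462 m, r₁₃ = 1.70 m, r₂₃ = 2.17 m.
U = (3.88×10⁻⁷) + (-1.84×10⁻⁷) + (-1.05×10⁻⁷) = 9.98×10⁻⁸ J.

9.98×10⁻⁸ J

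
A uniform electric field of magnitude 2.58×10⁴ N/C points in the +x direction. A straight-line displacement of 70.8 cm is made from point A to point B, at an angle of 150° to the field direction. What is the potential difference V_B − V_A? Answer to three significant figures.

Only the component of displacement along E changes the potential: ΔV = −E·d·cosθ.
ΔV = −(2.58×10⁴ V/m)(0.708 m)cos150° = 1.58×10⁴ V.

1.58×10⁴ V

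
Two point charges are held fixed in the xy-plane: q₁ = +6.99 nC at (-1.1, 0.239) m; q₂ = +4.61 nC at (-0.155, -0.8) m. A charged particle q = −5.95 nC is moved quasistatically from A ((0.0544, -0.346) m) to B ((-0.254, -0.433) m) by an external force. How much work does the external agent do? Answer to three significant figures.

-2.13×10⁻⁷ J

For quasistatic motion the external work equals the change in potential energy: W_ext = qΔV = q(V_B − V_A).
At A: distances to the source charges are 1.29 m, 0.500 m; V_A = Σ kqᵢ/rᵢ = 131 V.
At B: distances to the source charges are 1.08 m, 0.380 m; V_B = Σ kqᵢ/rᵢ = 167 V.
ΔV = V_B − V_A = 35.7 V.
W_ext = qΔV = (-5.95×10⁻⁹ C)(35.7 V) = -2.13×10⁻⁷ J.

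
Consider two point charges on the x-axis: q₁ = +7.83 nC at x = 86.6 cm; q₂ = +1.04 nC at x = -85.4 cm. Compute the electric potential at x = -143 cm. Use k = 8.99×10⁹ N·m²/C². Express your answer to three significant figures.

The total potential is the scalar sum of each charge's contribution, V = Σ kqᵢ/rᵢ.
Distances from the field point to each charge: r₁ = 2.30 m, r₂ = 0.576 m.
V = k[(7.83×10⁻⁹)/(2.30) + (1.04×10⁻⁹)/(0.576)] = 46.9 V.

46.9 V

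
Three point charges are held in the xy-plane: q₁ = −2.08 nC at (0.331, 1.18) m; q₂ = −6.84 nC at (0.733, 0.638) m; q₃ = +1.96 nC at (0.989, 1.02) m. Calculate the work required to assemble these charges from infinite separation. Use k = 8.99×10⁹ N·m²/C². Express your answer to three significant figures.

-1.27×10⁻⁷ J

The work to assemble the configuration equals its total potential energy, U = Σ kqᵢqⱼ/rᵢⱼ over all pairs.
Pair separations: r₁₂ = 0.675 m, r₁₃ = 0.677 m, r₂₃ = 0.460 m.
U = (1.90×10⁻⁷) + (-5.41×10⁻⁸) + (-2.62×10⁻⁷) = -1.27×10⁻⁷ J.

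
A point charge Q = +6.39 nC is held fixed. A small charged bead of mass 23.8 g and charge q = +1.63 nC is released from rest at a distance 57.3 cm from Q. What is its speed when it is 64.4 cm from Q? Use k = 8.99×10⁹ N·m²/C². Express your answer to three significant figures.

1.23×10⁻³ m/s

Only the electrostatic force acts, so mechanical energy is conserved: ½mv² = U₁ − U₂ = kQq(1/r₁ − 1/r₂).
U₁ − U₂ = (8.99×10⁹ N·m²/C²)(6.39×10⁻⁹ C)(1.63×10⁻⁹ C)(1/0.573 − 1/0.644) = 1.80×10⁻⁸ J.
v = √(2·1.80×10⁻⁸/0.0238) = 1.23×10⁻³ m/s.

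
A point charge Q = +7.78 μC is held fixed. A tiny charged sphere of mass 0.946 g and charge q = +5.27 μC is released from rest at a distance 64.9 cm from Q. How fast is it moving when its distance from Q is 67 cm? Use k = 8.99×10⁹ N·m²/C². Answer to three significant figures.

Only the electrostatic force acts, so mechanical energy is conserved: ½mv² = U₁ − U₂ = kQq(1/r₁ − 1/r₂).
U₁ − U₂ = (8.99×10⁹ N·m²/C²)(7.78×10⁻⁶ C)(5.27×10⁻⁶ C)(1/0.649 − 1/0.670) = 0.0178 J.
v = √(2·0.0178/9.46×10⁻⁴) = 6.13 m/s.

6.13 m/s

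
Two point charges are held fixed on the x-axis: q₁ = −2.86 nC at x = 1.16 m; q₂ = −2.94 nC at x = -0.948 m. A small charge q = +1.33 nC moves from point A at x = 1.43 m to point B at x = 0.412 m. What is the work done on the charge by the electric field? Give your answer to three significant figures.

The work done by the electric force is W_field = −ΔU = −q(V_B − V_A) = q(V_A − V_B).
At A: distances to the source charges are 0.270 m, 2.38 m; V_A = Σ kqᵢ/rᵢ = -106 V.
At B: distances to the source charges are 0.748 m, 1.36 m; V_B = Σ kqᵢ/rᵢ = -53.8 V.
ΔV = V_B − V_A = 52.5 V.
W_field = −qΔV = −(1.33×10⁻⁹ C)(52.5 V) = -6.99×10⁻⁸ J.

-6.99×10⁻⁸ J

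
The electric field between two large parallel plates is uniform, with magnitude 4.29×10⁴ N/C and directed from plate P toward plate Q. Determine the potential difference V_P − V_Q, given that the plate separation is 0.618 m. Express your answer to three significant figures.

2.65×10⁴ V

In a uniform field, potential decreases in the direction of E: ΔV = −E·d for a displacement d parallel to E.
Going from Q to P is a displacement of 0.618 m opposite to the field, so V_P − V_Q = +Ed = 2.65×10⁴ V.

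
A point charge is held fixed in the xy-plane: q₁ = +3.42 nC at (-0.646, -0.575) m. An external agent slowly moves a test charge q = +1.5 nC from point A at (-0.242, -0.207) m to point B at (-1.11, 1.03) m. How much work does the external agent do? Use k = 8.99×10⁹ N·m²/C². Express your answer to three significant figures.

-5.68×10⁻⁸ J

For quasistatic motion the external work equals the change in potential energy: W_ext = qΔV = q(V_B − V_A).
At A: distance to the source charge is 0.546 m; V_A = kq₁/r = 56.3 V.
At B: distance to the source charge is 1.67 m; V_B = kq₁/r = 18.4 V.
ΔV = V_B − V_A = -37.9 V.
W_ext = qΔV = (1.50×10⁻⁹ C)(-37.9 V) = -5.68×10⁻⁸ J.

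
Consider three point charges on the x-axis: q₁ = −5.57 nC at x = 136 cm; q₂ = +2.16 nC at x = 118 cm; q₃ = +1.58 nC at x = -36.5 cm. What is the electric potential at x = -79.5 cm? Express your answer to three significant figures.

The total potential is the scalar sum of each charge's contribution, V = Σ kqᵢ/rᵢ.
Distances from the field point to each charge: r₁ = 2.16 m, r₂ = 1.98 m, r₃ = 0.430 m.
V = k[(-5.57×10⁻⁹)/(2.16) + (2.16×10⁻⁹)/(1.98) + (1.58×10⁻⁹)/(0.430)] = 19.6 V.

19.6 V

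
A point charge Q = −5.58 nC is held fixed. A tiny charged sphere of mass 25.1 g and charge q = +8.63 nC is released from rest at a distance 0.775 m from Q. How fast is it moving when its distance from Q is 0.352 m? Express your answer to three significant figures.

7.31×10⁻³ m/s

Only the electrostatic force acts, so mechanical energy is conserved: ½mv² = U₁ − U₂ = kQq(1/r₁ − 1/r₂).
U₁ − U₂ = (8.99×10⁹ N·m²/C²)(-5.58×10⁻⁹ C)(8.63×10⁻⁹ C)(1/0.775 − 1/0.352) = 6.71×10⁻⁷ J.
v = √(2·6.71×10⁻⁷/0.0251) = 7.31×10⁻³ m/s.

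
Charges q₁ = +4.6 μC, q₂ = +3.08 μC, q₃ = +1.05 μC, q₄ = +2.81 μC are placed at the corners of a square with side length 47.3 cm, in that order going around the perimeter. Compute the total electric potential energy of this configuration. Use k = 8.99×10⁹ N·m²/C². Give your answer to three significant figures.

0.814 J

The assembly work is the sum of pairwise potential energies, U = Σ_{i<j} kqᵢqⱼ/rᵢⱼ.
The four side pairs have separation 0.473 m and the two diagonal pairs 0.669 m.
Summing all 6 pair terms gives U = 0.814 J.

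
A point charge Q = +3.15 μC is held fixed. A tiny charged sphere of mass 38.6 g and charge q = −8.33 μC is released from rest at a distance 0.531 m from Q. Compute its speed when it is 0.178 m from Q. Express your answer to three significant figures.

6.76 m/s

Only the electrostatic force acts, so mechanical energy is conserved: ½mv² = U₁ − U₂ = kQq(1/r₁ − 1/r₂).
U₁ − U₂ = (8.99×10⁹ N·m²/C²)(3.15×10⁻⁶ C)(-8.33×10⁻⁶ C)(1/0.531 − 1/0.178) = 0.881 J.
v = √(2·0.881/0.0386) = 6.76 m/s.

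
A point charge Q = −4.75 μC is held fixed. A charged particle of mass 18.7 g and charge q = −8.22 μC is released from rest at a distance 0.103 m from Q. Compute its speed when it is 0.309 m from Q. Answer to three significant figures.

Only the electrostatic force acts, so mechanical energy is conserved: ½mv² = U₁ − U₂ = kQq(1/r₁ − 1/r₂).
U₁ − U₂ = (8.99×10⁹ N·m²/C²)(-4.75×10⁻⁶ C)(-8.22×10⁻⁶ C)(1/0.103 − 1/0.309) = 2.27 J.
v = √(2·2.27/0.0187) = 15.6 m/s.

15.6 m/s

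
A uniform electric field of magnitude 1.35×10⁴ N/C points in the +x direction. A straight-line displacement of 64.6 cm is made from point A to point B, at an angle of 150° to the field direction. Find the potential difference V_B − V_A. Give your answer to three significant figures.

Only the component of displacement along E changes the potential: ΔV = −E·d·cosθ.
ΔV = −(1.35×10⁴ V/m)(0.646 m)cos150° = 7550 V.

7550 V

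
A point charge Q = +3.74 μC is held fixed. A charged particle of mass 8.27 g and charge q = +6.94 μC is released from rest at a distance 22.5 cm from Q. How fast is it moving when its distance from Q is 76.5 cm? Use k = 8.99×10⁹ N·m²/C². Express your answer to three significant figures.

13.3 m/s

Only the electrostatic force acts, so mechanical energy is conserved: ½mv² = U₁ − U₂ = kQq(1/r₁ − 1/r₂).
U₁ − U₂ = (8.99×10⁹ N·m²/C²)(3.74×10⁻⁶ C)(6.94×10⁻⁶ C)(1/0.225 − 1/0.765) = 0.732 J.
v = √(2·0.732/8.27×10⁻³) = 13.3 m/s.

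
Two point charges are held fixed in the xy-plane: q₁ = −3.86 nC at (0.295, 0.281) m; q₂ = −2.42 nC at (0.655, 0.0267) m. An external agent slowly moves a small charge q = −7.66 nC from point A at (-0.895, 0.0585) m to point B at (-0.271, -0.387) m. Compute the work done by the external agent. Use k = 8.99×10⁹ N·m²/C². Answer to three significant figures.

For quasistatic motion the external work equals the change in potential energy: W_ext = qΔV = q(V_B − V_A).
At A: distances to the source charges are 1.21 m, 1.55 m; V_A = Σ kqᵢ/rᵢ = -42.7 V.
At B: distances to the source charges are 0.876 m, 1.01 m; V_B = Σ kqᵢ/rᵢ = -61.1 V.
ΔV = V_B − V_A = -18.4 V.
W_ext = qΔV = (-7.66×10⁻⁹ C)(-18.4 V) = 1.41×10⁻⁷ J.

1.41×10⁻⁷ J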